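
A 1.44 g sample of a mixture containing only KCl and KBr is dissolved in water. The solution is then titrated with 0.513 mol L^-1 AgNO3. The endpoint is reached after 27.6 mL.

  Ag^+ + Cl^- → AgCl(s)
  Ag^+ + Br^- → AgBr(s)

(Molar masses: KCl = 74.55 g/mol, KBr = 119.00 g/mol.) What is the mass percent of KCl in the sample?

28.5 %

n(AgNO3) = 0.0276 × 0.513 = 0.0142 mol
Let x = n(KCl), y = n(KBr).
Titrant: 1x + 1y = 0.0142;  mass: 74.55x + 119.00y = 1.44
Solving, x = 5.51 × 10^-3 mol, y = 8.65 × 10^-3 mol
mass of KCl = 5.51 × 10^-3 × 74.55 = 0.411 g
% KCl = 0.411 / 1.44 × 100 = 28.5 %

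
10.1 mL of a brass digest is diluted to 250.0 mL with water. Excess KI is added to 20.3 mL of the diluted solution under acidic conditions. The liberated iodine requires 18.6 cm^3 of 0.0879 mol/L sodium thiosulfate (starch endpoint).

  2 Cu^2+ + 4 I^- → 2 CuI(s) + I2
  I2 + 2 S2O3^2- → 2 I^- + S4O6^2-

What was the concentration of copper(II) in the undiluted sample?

1.99 mol/L

n(S2O3^2-) = 0.0186 × 0.0879 = 1.63 × 10^-3 mol
n(I2) = n(S2O3^2-)/2 = 8.17 × 10^-4 mol
From the 2:1 ratio, n(Cu2+) in the aliquot = 2/1 × 8.17 × 10^-4 = 1.63 × 10^-3 mol
[Cu2+]_dilute = 1.63 × 10^-3 / 0.0203 = 0.0805 mol/L
[Cu2+]_original = 0.0805 × 250.0/10.1 = 1.99 mol/L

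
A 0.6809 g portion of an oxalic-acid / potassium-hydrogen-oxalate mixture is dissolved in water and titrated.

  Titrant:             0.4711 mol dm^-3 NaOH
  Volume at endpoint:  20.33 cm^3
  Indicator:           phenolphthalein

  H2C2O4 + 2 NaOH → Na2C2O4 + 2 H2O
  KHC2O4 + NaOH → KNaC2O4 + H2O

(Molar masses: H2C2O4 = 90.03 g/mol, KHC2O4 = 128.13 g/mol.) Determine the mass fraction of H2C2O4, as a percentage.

n(NaOH) = 0.02033 × 0.4711 = 9.577 × 10^-3 mol
Let x = n(H2C2O4), y = n(KHC2O4).
Titrant: 2x + 1y = 9.577 × 10^-3;  mass: 90.03x + 128.13y = 0.6809
Solving, x = 3.286 × 10^-3 mol, y = 3.005 × 10^-3 mol
mass of H2C2O4 = 3.286 × 10^-3 × 90.03 = 0.2959 g
% H2C2O4 = 0.2959 / 0.6809 × 100 = 43.45 %

43.45 %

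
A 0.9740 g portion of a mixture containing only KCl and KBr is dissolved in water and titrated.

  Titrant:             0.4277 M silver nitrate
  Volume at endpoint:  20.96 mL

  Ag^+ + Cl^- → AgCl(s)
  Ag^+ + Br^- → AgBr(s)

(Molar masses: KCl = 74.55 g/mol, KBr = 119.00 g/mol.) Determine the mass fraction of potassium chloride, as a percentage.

n(AgNO3) = 0.02096 × 0.4277 = 8.965 × 10^-3 mol
Let x = n(KCl), y = n(KBr).
Titrant: 1x + 1y = 8.965 × 10^-3;  mass: 74.55x + 119.00y = 0.9740
Solving, x = 2.087 × 10^-3 mol, y = 6.877 × 10^-3 mol
mass of KCl = 2.087 × 10^-3 × 74.55 = 0.1556 g
% KCl = 0.1556 / 0.9740 × 100 = 15.98 %

15.98 %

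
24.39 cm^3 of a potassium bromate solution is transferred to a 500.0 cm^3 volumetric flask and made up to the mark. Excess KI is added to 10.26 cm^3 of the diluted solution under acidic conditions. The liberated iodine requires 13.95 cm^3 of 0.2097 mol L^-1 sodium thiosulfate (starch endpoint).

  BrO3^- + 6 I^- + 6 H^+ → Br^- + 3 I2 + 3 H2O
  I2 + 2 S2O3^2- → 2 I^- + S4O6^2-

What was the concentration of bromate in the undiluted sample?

0.9742 mol/L

n(S2O3^2-) = 0.01395 × 0.2097 = 2.925 × 10^-3 mol
n(I2) = n(S2O3^2-)/2 = 1.463 × 10^-3 mol
From the 1:3 ratio, n(BrO3^-) in the aliquot = 1/3 × 1.463 × 10^-3 = 4.876 × 10^-4 mol
[BrO3^-]_dilute = 4.876 × 10^-4 / 0.01026 = 0.04752 mol/L
[BrO3^-]_original = 0.04752 × 500.0/24.39 = 0.9742 mol/L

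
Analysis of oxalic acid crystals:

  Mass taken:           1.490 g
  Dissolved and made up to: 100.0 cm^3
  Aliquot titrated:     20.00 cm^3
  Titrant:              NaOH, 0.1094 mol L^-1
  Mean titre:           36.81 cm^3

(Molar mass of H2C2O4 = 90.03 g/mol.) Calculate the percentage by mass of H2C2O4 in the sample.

H2C2O4 + 2 NaOH → Na2C2O4 + 2 H2O
n(NaOH) per titration = 0.03681 × 0.1094 = 4.027 × 10^-3 mol
From the 1:2 ratio, n(H2C2O4) in each aliquot = 1/2 × 4.027 × 10^-3 = 2.014 × 10^-3 mol
n(H2C2O4) in the whole flask = 2.014 × 10^-3 × 100.0/20.00 = 0.01007 mol
mass of H2C2O4 = 0.01007 × 90.03 = 0.9064 g
% H2C2O4 = 0.9064 / 1.490 × 100 = 60.83 %

60.83 %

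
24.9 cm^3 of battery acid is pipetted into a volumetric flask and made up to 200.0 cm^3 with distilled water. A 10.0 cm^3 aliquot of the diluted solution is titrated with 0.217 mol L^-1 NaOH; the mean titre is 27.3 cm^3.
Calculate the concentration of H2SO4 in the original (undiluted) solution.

H2SO4 + 2 NaOH → Na2SO4 + 2 H2O
n(NaOH) = 0.0273 × 0.217 = 5.92 × 10^-3 mol
From the 1:2 ratio, n(H2SO4) in the aliquot = 1/2 × 5.92 × 10^-3 = 2.96 × 10^-3 mol
[H2SO4]_dilute = 2.96 × 10^-3 / 0.0100 = 0.296 mol/L
Dilution factor = 200.0 / 24.9 = 8.032
[H2SO4]_stock = 0.296 × 8.032 = 2.38 mol/L

2.38 mol/L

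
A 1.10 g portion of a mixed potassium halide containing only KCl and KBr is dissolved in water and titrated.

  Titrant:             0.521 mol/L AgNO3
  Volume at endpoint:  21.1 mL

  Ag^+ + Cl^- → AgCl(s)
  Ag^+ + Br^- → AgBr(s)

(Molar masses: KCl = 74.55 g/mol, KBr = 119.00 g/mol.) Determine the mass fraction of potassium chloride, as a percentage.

31.7 %

n(AgNO3) = 0.0211 × 0.521 = 0.0110 mol
Let x = n(KCl), y = n(KBr).
Titrant: 1x + 1y = 0.0110;  mass: 74.55x + 119.00y = 1.10
Solving, x = 4.68 × 10^-3 mol, y = 6.31 × 10^-3 mol
mass of KCl = 4.68 × 10^-3 × 74.55 = 0.349 g
% KCl = 0.349 / 1.10 × 100 = 31.7 %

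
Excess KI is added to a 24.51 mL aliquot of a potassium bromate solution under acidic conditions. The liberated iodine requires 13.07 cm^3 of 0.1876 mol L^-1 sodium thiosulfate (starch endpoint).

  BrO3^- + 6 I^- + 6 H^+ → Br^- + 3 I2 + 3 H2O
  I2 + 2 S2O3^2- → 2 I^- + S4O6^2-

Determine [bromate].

0.01667 mol/L

n(S2O3^2-) = 0.01307 × 0.1876 = 2.452 × 10^-3 mol
n(I2) = n(S2O3^2-)/2 = 1.226 × 10^-3 mol
From the 1:3 ratio, n(BrO3^-) in the aliquot = 1/3 × 1.226 × 10^-3 = 4.087 × 10^-4 mol
[BrO3^-] = 4.087 × 10^-4 / 0.02451 = 0.01667 mol/L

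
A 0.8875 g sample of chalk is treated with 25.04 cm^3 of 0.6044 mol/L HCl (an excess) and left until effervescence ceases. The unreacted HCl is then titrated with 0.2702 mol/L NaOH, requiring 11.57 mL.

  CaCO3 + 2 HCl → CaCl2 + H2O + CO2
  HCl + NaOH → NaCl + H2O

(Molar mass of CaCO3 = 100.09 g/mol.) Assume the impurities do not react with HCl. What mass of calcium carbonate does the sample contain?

0.6009 g

n(HCl) added = 0.02504 × 0.6044 = 0.01513 mol
n(NaOH) used in back-titration = 0.01157 × 0.2702 = 3.126 × 10^-3 mol
n(HCl) left over = 3.126 × 10^-3 mol (1:1 ratio)
n(HCl) consumed by analyte = 0.01513 − 3.126 × 10^-3 = 0.01201 mol
From the 1:2 ratio, n(CaCO3) = 1/2 × 0.01201 = 6.004 × 10^-3 mol
mass of CaCO3 = 6.004 × 10^-3 × 100.09 = 0.6009 g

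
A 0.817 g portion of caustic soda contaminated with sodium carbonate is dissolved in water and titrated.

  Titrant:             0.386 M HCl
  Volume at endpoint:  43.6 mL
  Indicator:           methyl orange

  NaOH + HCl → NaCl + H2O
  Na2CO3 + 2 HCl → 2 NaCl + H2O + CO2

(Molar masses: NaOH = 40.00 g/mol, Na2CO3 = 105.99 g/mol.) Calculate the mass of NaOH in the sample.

0.231 g

n(HCl) = 0.0436 × 0.386 = 0.0168 mol
Let x = n(NaOH), y = n(Na2CO3).
Titrant: 1x + 2y = 0.0168;  mass: 40.00x + 105.99y = 0.817
Solving, x = 5.76 × 10^-3 mol, y = 5.53 × 10^-3 mol
mass of NaOH = 5.76 × 10^-3 × 40.00 = 0.231 g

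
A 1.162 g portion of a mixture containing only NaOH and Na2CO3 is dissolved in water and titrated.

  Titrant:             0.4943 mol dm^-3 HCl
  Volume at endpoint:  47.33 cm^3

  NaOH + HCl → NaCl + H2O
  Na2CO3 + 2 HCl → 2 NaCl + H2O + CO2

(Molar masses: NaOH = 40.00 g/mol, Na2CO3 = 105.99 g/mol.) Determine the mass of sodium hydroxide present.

n(HCl) = 0.04733 × 0.4943 = 0.02340 mol
Let x = n(NaOH), y = n(Na2CO3).
Titrant: 1x + 2y = 0.02340;  mass: 40.00x + 105.99y = 1.162
Solving, x = 5.989 × 10^-3 mol, y = 8.703 × 10^-3 mol
mass of NaOH = 5.989 × 10^-3 × 40.00 = 0.2396 g

0.2396 g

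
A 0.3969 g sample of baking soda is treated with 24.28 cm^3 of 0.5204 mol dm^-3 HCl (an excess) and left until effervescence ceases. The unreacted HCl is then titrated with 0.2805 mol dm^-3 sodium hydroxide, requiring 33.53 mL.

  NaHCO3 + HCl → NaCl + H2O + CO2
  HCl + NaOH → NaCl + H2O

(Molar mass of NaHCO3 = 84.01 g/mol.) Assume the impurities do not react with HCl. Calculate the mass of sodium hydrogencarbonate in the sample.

n(HCl) added = 0.02428 × 0.5204 = 0.01264 mol
n(NaOH) used in back-titration = 0.03353 × 0.2805 = 9.405 × 10^-3 mol
n(HCl) left over = 9.405 × 10^-3 mol (1:1 ratio)
n(HCl) consumed by analyte = 0.01264 − 9.405 × 10^-3 = 3.230 × 10^-3 mol
n(NaHCO3) = 3.230 × 10^-3 mol (1:1 ratio)
mass of NaHCO3 = 3.230 × 10^-3 × 84.01 = 0.2714 g

0.2714 g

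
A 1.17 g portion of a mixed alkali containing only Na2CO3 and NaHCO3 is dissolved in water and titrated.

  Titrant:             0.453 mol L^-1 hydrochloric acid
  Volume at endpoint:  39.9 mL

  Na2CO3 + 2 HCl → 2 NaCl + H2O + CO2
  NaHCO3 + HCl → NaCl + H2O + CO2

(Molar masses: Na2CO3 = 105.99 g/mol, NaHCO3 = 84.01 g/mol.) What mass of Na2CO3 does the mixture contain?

0.595 g

n(HCl) = 0.0399 × 0.453 = 0.0181 mol
Let x = n(Na2CO3), y = n(NaHCO3).
Titrant: 2x + 1y = 0.0181;  mass: 105.99x + 84.01y = 1.17
Solving, x = 5.62 × 10^-3 mol, y = 6.84 × 10^-3 mol
mass of Na2CO3 = 5.62 × 10^-3 × 105.99 = 0.595 g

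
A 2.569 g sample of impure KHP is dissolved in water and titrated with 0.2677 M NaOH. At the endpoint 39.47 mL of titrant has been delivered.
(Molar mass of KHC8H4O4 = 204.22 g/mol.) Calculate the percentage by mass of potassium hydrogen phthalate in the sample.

83.99 %

KHC8H4O4 + NaOH → KNaC8H4O4 + H2O
n(NaOH) = 0.03947 L × 0.2677 mol/L = 0.01057 mol
n(KHC8H4O4) = 0.01057 mol (1:1 ratio)
mass of KHC8H4O4 = 0.01057 × 204.22 g/mol = 2.158 g
% KHC8H4O4 = 2.158 / 2.569 × 100 = 83.99 %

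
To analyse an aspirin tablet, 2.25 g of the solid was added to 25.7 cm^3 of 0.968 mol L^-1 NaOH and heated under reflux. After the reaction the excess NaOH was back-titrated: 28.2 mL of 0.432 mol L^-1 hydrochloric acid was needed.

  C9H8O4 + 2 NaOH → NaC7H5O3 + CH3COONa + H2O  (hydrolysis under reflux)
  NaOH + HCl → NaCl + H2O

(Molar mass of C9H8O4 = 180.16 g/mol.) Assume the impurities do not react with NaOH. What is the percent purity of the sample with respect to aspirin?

50.8 %

n(NaOH) added = 0.0257 × 0.968 = 0.0249 mol
n(HCl) used in back-titration = 0.0282 × 0.432 = 0.0122 mol
n(NaOH) left over = 0.0122 mol (1:1 ratio)
n(NaOH) consumed by analyte = 0.0249 − 0.0122 = 0.0127 mol
From the 1:2 ratio, n(C9H8O4) = 1/2 × 0.0127 = 6.35 × 10^-3 mol
mass of C9H8O4 = 6.35 × 10^-3 × 180.16 = 1.14 g
% C9H8O4 = 1.14 / 2.25 × 100 = 50.8 %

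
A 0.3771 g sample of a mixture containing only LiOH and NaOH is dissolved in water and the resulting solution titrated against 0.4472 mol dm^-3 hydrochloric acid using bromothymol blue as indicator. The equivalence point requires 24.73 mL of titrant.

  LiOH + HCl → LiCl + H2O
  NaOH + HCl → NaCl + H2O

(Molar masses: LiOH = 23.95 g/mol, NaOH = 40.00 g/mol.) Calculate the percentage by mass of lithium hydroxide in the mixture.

n(HCl) = 0.02473 × 0.4472 = 0.01106 mol
Let x = n(LiOH), y = n(NaOH).
Titrant: 1x + 1y = 0.01106;  mass: 23.95x + 40.00y = 0.3771
Solving, x = 4.067 × 10^-3 mol, y = 6.993 × 10^-3 mol
mass of LiOH = 4.067 × 10^-3 × 23.95 = 0.09740 g
% LiOH = 0.09740 / 0.3771 × 100 = 25.83 %

25.83 %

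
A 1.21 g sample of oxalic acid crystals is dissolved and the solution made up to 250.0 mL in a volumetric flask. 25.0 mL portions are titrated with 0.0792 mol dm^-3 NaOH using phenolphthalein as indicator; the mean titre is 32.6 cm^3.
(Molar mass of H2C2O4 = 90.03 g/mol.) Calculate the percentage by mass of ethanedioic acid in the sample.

96.1 %

H2C2O4 + 2 NaOH → Na2C2O4 + 2 H2O
n(NaOH) per titration = 0.0326 × 0.0792 = 2.58 × 10^-3 mol
From the 1:2 ratio, n(H2C2O4) in each aliquot = 1/2 × 2.58 × 10^-3 = 1.29 × 10^-3 mol
n(H2C2O4) in the whole flask = 1.29 × 10^-3 × 250.0/25.0 = 0.0129 mol
mass of H2C2O4 = 0.0129 × 90.03 = 1.16 g
% H2C2O4 = 1.16 / 1.21 × 100 = 96.1 %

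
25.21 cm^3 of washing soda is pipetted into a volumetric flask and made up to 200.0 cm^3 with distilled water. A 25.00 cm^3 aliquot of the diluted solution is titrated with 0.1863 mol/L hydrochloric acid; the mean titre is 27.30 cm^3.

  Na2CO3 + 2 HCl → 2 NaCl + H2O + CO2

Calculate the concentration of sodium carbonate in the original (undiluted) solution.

0.8070 mol/L

n(HCl) = 0.02730 × 0.1863 = 5.086 × 10^-3 mol
From the 1:2 ratio, n(Na2CO3) in the aliquot = 1/2 × 5.086 × 10^-3 = 2.543 × 10^-3 mol
[Na2CO3]_dilute = 2.543 × 10^-3 / 0.02500 = 0.1017 mol/L
Dilution factor = 200.0 / 25.21 = 7.933
[Na2CO3]_stock = 0.1017 × 7.933 = 0.8070 mol/L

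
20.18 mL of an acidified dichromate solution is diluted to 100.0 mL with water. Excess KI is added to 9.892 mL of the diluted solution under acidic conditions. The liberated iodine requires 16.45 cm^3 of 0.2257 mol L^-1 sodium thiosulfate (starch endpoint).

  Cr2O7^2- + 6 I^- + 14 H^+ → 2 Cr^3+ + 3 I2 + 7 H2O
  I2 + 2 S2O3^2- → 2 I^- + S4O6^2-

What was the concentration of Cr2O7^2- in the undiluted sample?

0.3100 mol/L

n(S2O3^2-) = 0.01645 × 0.2257 = 3.713 × 10^-3 mol
n(I2) = n(S2O3^2-)/2 = 1.856 × 10^-3 mol
From the 1:3 ratio, n(Cr2O7^2-) in the aliquot = 1/3 × 1.856 × 10^-3 = 6.188 × 10^-4 mol
[Cr2O7^2-]_dilute = 6.188 × 10^-4 / 0.009892 = 0.06256 mol/L
[Cr2O7^2-]_original = 0.06256 × 100.0/20.18 = 0.3100 mol/L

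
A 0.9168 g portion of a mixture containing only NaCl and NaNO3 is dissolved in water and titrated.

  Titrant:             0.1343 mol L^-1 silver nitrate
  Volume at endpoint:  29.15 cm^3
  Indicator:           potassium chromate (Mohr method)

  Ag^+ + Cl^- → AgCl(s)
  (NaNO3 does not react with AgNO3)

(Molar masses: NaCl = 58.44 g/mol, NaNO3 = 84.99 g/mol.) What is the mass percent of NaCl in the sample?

24.95 %

n(AgNO3) = 0.02915 × 0.1343 = 3.915 × 10^-3 mol
Let x = n(NaCl), y = n(NaNO3).
Titrant: 1x = 3.915 × 10^-3;  mass: 58.44x + 84.99y = 0.9168
Solving, x = 3.915 × 10^-3 mol, y = 8.095 × 10^-3 mol
mass of NaCl = 3.915 × 10^-3 × 58.44 = 0.2288 g
% NaCl = 0.2288 / 0.9168 × 100 = 24.95 %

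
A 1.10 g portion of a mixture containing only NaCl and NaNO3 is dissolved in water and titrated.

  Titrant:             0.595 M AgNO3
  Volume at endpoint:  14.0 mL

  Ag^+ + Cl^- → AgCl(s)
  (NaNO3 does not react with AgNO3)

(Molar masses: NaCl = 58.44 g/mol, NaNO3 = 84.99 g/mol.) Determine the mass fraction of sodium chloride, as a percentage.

44.3 %

n(AgNO3) = 0.0140 × 0.595 = 8.33 × 10^-3 mol
Let x = n(NaCl), y = n(NaNO3).
Titrant: 1x = 8.33 × 10^-3;  mass: 58.44x + 84.99y = 1.10
Solving, x = 8.33 × 10^-3 mol, y = 7.21 × 10^-3 mol
mass of NaCl = 8.33 × 10^-3 × 58.44 = 0.487 g
% NaCl = 0.487 / 1.10 × 100 = 44.3 %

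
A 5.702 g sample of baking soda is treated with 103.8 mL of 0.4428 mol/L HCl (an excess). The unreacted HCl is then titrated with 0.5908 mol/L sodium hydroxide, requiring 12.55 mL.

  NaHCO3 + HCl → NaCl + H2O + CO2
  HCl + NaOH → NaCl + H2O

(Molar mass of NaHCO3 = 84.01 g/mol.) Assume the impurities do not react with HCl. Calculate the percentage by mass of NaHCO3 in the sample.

56.79 %

n(HCl) added = 0.1038 × 0.4428 = 0.04596 mol
n(NaOH) used in back-titration = 0.01255 × 0.5908 = 7.415 × 10^-3 mol
n(HCl) left over = 7.415 × 10^-3 mol (1:1 ratio)
n(HCl) consumed by analyte = 0.04596 − 7.415 × 10^-3 = 0.03855 mol
n(NaHCO3) = 0.03855 mol (1:1 ratio)
mass of NaHCO3 = 0.03855 × 84.01 = 3.238 g
% NaHCO3 = 3.238 / 5.702 × 100 = 56.79 %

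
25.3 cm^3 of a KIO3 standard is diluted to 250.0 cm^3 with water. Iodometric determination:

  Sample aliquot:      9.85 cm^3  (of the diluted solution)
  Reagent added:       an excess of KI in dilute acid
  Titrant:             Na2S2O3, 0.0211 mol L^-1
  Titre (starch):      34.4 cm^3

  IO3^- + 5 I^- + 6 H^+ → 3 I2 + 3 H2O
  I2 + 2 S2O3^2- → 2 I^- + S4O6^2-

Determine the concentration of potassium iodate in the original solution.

0.121 mol/L

n(S2O3^2-) = 0.0344 × 0.0211 = 7.26 × 10^-4 mol
n(I2) = n(S2O3^2-)/2 = 3.63 × 10^-4 mol
From the 1:3 ratio, n(IO3^-) in the aliquot = 1/3 × 3.63 × 10^-4 = 1.21 × 10^-4 mol
[IO3^-]_dilute = 1.21 × 10^-4 / 0.00985 = 0.0123 mol/L
[IO3^-]_original = 0.0123 × 250.0/25.3 = 0.121 mol/L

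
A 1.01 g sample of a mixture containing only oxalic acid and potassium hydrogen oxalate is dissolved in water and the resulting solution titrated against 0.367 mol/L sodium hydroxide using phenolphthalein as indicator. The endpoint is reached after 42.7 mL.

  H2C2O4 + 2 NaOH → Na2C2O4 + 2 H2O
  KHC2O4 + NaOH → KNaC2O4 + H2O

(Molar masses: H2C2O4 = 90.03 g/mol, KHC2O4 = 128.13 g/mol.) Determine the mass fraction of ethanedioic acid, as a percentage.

53.5 %

n(NaOH) = 0.0427 × 0.367 = 0.0157 mol
Let x = n(H2C2O4), y = n(KHC2O4).
Titrant: 2x + 1y = 0.0157;  mass: 90.03x + 128.13y = 1.01
Solving, x = 6.00 × 10^-3 mol, y = 3.66 × 10^-3 mol
mass of H2C2O4 = 6.00 × 10^-3 × 90.03 = 0.540 g
% H2C2O4 = 0.540 / 1.01 × 100 = 53.5 %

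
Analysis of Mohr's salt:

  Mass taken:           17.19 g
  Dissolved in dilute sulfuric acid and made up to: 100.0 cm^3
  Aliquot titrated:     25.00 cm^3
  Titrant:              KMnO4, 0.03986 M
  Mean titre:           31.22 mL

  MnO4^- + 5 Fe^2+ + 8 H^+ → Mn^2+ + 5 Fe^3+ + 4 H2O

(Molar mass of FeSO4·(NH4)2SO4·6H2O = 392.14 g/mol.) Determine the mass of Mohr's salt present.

9.760 g

n(KMnO4) per titration = 0.03122 × 0.03986 = 1.244 × 10^-3 mol
From the 5:1 ratio, n(FeSO4·(NH4)2SO4·6H2O) in each aliquot = 5/1 × 1.244 × 10^-3 = 6.222 × 10^-3 mol
n(FeSO4·(NH4)2SO4·6H2O) in the whole flask = 6.222 × 10^-3 × 100.0/25.00 = 0.02489 mol
mass of FeSO4·(NH4)2SO4·6H2O = 0.02489 × 392.14 = 9.760 g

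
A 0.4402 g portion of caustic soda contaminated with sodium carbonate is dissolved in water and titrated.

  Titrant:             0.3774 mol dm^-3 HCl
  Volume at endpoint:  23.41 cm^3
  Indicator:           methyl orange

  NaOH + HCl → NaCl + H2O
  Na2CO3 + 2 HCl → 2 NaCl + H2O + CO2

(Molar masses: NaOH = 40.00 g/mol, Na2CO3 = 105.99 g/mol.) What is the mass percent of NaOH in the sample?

n(HCl) = 0.02341 × 0.3774 = 8.835 × 10^-3 mol
Let x = n(NaOH), y = n(Na2CO3).
Titrant: 1x + 2y = 8.835 × 10^-3;  mass: 40.00x + 105.99y = 0.4402
Solving, x = 2.155 × 10^-3 mol, y = 3.340 × 10^-3 mol
mass of NaOH = 2.155 × 10^-3 × 40.00 = 0.08621 g
% NaOH = 0.08621 / 0.4402 × 100 = 19.58 %

19.58 %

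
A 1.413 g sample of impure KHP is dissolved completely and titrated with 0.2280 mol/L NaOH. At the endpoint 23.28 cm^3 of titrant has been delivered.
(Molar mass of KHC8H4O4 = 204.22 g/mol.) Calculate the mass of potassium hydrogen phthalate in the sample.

1.084 g

KHC8H4O4 + NaOH → KNaC8H4O4 + H2O
n(NaOH) = 0.02328 L × 0.2280 mol/L = 5.308 × 10^-3 mol
n(KHC8H4O4) = 5.308 × 10^-3 mol (1:1 ratio)
mass of KHC8H4O4 = 5.308 × 10^-3 × 204.22 g/mol = 1.084 g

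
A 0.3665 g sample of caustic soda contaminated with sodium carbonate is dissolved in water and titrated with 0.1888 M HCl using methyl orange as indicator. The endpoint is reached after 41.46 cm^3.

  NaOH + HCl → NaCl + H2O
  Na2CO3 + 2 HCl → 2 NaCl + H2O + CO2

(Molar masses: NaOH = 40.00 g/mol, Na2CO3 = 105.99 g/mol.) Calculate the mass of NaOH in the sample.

0.1488 g

n(HCl) = 0.04146 × 0.1888 = 7.828 × 10^-3 mol
Let x = n(NaOH), y = n(Na2CO3).
Titrant: 1x + 2y = 7.828 × 10^-3;  mass: 40.00x + 105.99y = 0.3665
Solving, x = 3.719 × 10^-3 mol, y = 2.054 × 10^-3 mol
mass of NaOH = 3.719 × 10^-3 × 40.00 = 0.1488 g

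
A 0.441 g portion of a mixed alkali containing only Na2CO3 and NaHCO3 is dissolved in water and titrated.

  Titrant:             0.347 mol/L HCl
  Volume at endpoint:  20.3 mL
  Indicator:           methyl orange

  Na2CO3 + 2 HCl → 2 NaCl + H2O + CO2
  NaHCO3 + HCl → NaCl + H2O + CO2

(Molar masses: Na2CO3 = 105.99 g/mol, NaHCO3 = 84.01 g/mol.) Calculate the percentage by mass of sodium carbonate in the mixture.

n(HCl) = 0.0203 × 0.347 = 7.04 × 10^-3 mol
Let x = n(Na2CO3), y = n(NaHCO3).
Titrant: 2x + 1y = 7.04 × 10^-3;  mass: 105.99x + 84.01y = 0.441
Solving, x = 2.43 × 10^-3 mol, y = 2.18 × 10^-3 mol
mass of Na2CO3 = 2.43 × 10^-3 × 105.99 = 0.258 g
% Na2CO3 = 0.258 / 0.441 × 100 = 58.4 %

58.4 %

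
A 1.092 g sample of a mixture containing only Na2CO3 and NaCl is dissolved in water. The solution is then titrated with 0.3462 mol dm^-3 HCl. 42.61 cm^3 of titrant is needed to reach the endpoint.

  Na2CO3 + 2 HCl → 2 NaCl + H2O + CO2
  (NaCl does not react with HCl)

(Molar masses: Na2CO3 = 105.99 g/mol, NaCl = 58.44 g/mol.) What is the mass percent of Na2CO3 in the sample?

n(HCl) = 0.04261 × 0.3462 = 0.01475 mol
Let x = n(Na2CO3), y = n(NaCl).
Titrant: 2x = 0.01475;  mass: 105.99x + 58.44y = 1.092
Solving, x = 7.376 × 10^-3 mol, y = 5.309 × 10^-3 mol
mass of Na2CO3 = 7.376 × 10^-3 × 105.99 = 0.7818 g
% Na2CO3 = 0.7818 / 1.092 × 100 = 71.59 %

71.59 %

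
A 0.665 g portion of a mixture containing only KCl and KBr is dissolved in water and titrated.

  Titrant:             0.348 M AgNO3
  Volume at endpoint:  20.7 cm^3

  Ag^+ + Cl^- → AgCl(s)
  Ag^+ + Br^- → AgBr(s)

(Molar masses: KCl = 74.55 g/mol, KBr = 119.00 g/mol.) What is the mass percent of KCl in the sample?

n(AgNO3) = 0.0207 × 0.348 = 7.20 × 10^-3 mol
Let x = n(KCl), y = n(KBr).
Titrant: 1x + 1y = 7.20 × 10^-3;  mass: 74.55x + 119.00y = 0.665
Solving, x = 4.32 × 10^-3 mol, y = 2.88 × 10^-3 mol
mass of KCl = 4.32 × 10^-3 × 74.55 = 0.322 g
% KCl = 0.322 / 0.665 × 100 = 48.5 %

48.5 %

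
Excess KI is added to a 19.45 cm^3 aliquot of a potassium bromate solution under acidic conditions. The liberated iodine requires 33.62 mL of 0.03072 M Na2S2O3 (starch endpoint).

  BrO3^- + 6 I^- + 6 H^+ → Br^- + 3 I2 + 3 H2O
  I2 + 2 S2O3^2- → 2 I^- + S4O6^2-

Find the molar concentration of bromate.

0.008850 M

n(S2O3^2-) = 0.03362 × 0.03072 = 1.033 × 10^-3 mol
n(I2) = n(S2O3^2-)/2 = 5.164 × 10^-4 mol
From the 1:3 ratio, n(BrO3^-) in the aliquot = 1/3 × 5.164 × 10^-4 = 1.721 × 10^-4 mol
[BrO3^-] = 1.721 × 10^-4 / 0.01945 = 0.008850 mol/L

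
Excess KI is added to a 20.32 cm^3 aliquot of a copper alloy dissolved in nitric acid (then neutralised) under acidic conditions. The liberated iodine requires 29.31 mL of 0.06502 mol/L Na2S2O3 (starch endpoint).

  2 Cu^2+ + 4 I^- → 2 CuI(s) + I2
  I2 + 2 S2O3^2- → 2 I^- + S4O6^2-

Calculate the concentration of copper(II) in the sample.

n(S2O3^2-) = 0.02931 × 0.06502 = 1.906 × 10^-3 mol
n(I2) = n(S2O3^2-)/2 = 9.529 × 10^-4 mol
From the 2:1 ratio, n(Cu2+) in the aliquot = 2/1 × 9.529 × 10^-4 = 1.906 × 10^-3 mol
[Cu2+] = 1.906 × 10^-3 / 0.02032 = 0.09379 mol/L

0.09379 mol/L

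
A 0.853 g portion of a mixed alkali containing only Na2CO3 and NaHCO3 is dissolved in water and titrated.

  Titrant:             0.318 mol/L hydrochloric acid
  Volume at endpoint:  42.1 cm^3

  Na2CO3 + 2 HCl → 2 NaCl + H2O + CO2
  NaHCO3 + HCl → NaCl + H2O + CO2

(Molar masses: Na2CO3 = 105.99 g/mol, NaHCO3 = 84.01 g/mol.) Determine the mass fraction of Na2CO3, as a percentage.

54.4 %

n(HCl) = 0.0421 × 0.318 = 0.0134 mol
Let x = n(Na2CO3), y = n(NaHCO3).
Titrant: 2x + 1y = 0.0134;  mass: 105.99x + 84.01y = 0.853
Solving, x = 4.38 × 10^-3 mol, y = 4.63 × 10^-3 mol
mass of Na2CO3 = 4.38 × 10^-3 × 105.99 = 0.464 g
% Na2CO3 = 0.464 / 0.853 × 100 = 54.4 %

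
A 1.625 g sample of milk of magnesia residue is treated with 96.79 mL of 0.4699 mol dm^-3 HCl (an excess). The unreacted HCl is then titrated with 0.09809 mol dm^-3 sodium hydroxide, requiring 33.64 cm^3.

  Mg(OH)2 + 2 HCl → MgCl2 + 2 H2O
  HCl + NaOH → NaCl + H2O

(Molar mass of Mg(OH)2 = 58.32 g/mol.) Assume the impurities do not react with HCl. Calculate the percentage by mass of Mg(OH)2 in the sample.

n(HCl) added = 0.09679 × 0.4699 = 0.04548 mol
n(NaOH) used in back-titration = 0.03364 × 0.09809 = 3.300 × 10^-3 mol
n(HCl) left over = 3.300 × 10^-3 mol (1:1 ratio)
n(HCl) consumed by analyte = 0.04548 − 3.300 × 10^-3 = 0.04218 mol
From the 1:2 ratio, n(Mg(OH)2) = 1/2 × 0.04218 = 0.02109 mol
mass of Mg(OH)2 = 0.02109 × 58.32 = 1.230 g
% Mg(OH)2 = 1.230 / 1.625 × 100 = 75.69 %

75.69 %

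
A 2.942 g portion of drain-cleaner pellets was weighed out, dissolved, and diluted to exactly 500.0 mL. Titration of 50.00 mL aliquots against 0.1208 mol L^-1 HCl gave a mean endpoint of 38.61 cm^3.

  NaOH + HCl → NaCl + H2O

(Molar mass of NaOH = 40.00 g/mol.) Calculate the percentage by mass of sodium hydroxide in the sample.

63.41 %

n(HCl) per titration = 0.03861 × 0.1208 = 4.664 × 10^-3 mol
n(NaOH) in each aliquot = 4.664 × 10^-3 mol (1:1 ratio)
n(NaOH) in the whole flask = 4.664 × 10^-3 × 500.0/50.00 = 0.04664 mol
mass of NaOH = 0.04664 × 40.00 = 1.866 g
% NaOH = 1.866 / 2.942 × 100 = 63.41 %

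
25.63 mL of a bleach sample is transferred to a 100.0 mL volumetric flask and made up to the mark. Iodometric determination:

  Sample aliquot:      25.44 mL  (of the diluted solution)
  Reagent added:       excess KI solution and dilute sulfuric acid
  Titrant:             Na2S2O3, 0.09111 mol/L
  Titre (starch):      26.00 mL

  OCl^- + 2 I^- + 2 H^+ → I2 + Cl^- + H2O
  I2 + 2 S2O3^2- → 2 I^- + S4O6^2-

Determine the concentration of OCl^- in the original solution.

0.1817 mol/L

n(S2O3^2-) = 0.02600 × 0.09111 = 2.369 × 10^-3 mol
n(I2) = n(S2O3^2-)/2 = 1.184 × 10^-3 mol
n(OCl^-) in the aliquot = 1.184 × 10^-3 mol (1:1 ratio)
[OCl^-]_dilute = 1.184 × 10^-3 / 0.02544 = 0.04656 mol/L
[OCl^-]_original = 0.04656 × 100.0/25.63 = 0.1817 mol/L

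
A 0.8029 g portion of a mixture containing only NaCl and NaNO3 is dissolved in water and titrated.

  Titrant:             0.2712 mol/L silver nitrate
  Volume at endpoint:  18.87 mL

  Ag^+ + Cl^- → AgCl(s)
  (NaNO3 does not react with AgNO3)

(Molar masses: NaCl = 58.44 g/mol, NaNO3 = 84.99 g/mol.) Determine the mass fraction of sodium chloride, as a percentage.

37.25 %

n(AgNO3) = 0.01887 × 0.2712 = 5.118 × 10^-3 mol
Let x = n(NaCl), y = n(NaNO3).
Titrant: 1x = 5.118 × 10^-3;  mass: 58.44x + 84.99y = 0.8029
Solving, x = 5.118 × 10^-3 mol, y = 5.928 × 10^-3 mol
mass of NaCl = 5.118 × 10^-3 × 58.44 = 0.2991 g
% NaCl = 0.2991 / 0.8029 × 100 = 37.25 %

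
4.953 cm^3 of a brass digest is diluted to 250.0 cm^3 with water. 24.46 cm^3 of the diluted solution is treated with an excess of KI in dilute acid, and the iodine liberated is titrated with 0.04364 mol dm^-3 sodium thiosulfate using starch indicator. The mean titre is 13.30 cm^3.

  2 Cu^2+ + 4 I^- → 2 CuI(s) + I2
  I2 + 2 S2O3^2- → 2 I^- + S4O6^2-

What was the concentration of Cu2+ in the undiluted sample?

n(S2O3^2-) = 0.01330 × 0.04364 = 5.804 × 10^-4 mol
n(I2) = n(S2O3^2-)/2 = 2.902 × 10^-4 mol
From the 2:1 ratio, n(Cu2+) in the aliquot = 2/1 × 2.902 × 10^-4 = 5.804 × 10^-4 mol
[Cu2+]_dilute = 5.804 × 10^-4 / 0.02446 = 0.02373 mol/L
[Cu2+]_original = 0.02373 × 250.0/4.953 = 1.198 mol/L

1.198 mol/L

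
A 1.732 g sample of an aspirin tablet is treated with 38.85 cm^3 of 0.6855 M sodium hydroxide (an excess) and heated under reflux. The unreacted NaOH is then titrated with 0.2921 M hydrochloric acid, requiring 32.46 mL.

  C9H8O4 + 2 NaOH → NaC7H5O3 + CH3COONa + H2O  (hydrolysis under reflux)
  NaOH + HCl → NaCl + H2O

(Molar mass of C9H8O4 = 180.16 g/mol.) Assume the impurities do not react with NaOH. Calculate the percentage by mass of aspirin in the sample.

n(NaOH) added = 0.03885 × 0.6855 = 0.02663 mol
n(HCl) used in back-titration = 0.03246 × 0.2921 = 9.482 × 10^-3 mol
n(NaOH) left over = 9.482 × 10^-3 mol (1:1 ratio)
n(NaOH) consumed by analyte = 0.02663 − 9.482 × 10^-3 = 0.01715 mol
From the 1:2 ratio, n(C9H8O4) = 1/2 × 0.01715 = 8.575 × 10^-3 mol
mass of C9H8O4 = 8.575 × 10^-3 × 180.16 = 1.545 g
% C9H8O4 = 1.545 / 1.732 × 100 = 89.20 %

89.20 %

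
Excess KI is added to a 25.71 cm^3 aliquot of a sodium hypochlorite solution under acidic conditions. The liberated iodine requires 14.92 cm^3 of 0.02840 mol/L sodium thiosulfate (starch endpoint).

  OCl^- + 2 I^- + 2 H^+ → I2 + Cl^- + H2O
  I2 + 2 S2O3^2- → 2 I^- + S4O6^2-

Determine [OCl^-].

n(S2O3^2-) = 0.01492 × 0.02840 = 4.237 × 10^-4 mol
n(I2) = n(S2O3^2-)/2 = 2.119 × 10^-4 mol
n(OCl^-) in the aliquot = 2.119 × 10^-4 mol (1:1 ratio)
[OCl^-] = 2.119 × 10^-4 / 0.02571 = 0.008241 mol/L

0.008241 mol/L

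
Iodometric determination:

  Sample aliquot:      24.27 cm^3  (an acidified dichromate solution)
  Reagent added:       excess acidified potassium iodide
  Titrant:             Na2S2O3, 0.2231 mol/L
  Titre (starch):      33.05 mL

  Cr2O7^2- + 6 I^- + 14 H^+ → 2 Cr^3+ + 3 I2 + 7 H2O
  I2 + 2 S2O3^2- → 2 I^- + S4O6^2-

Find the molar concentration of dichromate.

0.05063 mol/L

n(S2O3^2-) = 0.03305 × 0.2231 = 7.373 × 10^-3 mol
n(I2) = n(S2O3^2-)/2 = 3.687 × 10^-3 mol
From the 1:3 ratio, n(Cr2O7^2-) in the aliquot = 1/3 × 3.687 × 10^-3 = 1.229 × 10^-3 mol
[Cr2O7^2-] = 1.229 × 10^-3 / 0.02427 = 0.05063 mol/L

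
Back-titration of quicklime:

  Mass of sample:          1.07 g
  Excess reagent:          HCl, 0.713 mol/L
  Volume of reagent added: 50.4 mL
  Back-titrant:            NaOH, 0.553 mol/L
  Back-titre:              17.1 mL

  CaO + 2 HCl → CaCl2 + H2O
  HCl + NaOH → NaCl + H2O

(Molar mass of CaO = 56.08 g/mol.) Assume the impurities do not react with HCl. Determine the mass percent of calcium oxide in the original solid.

n(HCl) added = 0.0504 × 0.713 = 0.0359 mol
n(NaOH) used in back-titration = 0.0171 × 0.553 = 9.46 × 10^-3 mol
n(HCl) left over = 9.46 × 10^-3 mol (1:1 ratio)
n(HCl) consumed by analyte = 0.0359 − 9.46 × 10^-3 = 0.0265 mol
From the 1:2 ratio, n(CaO) = 1/2 × 0.0265 = 0.0132 mol
mass of CaO = 0.0132 × 56.08 = 0.742 g
% CaO = 0.742 / 1.07 × 100 = 69.4 %

69.4 %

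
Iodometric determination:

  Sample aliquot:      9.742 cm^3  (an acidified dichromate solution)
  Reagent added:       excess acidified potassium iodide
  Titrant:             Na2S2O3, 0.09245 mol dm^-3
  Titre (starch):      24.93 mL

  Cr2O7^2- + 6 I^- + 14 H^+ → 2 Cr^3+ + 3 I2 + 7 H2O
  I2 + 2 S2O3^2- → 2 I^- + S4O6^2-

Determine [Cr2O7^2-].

n(S2O3^2-) = 0.02493 × 0.09245 = 2.305 × 10^-3 mol
n(I2) = n(S2O3^2-)/2 = 1.152 × 10^-3 mol
From the 1:3 ratio, n(Cr2O7^2-) in the aliquot = 1/3 × 1.152 × 10^-3 = 3.841 × 10^-4 mol
[Cr2O7^2-] = 3.841 × 10^-4 / 0.009742 = 0.03943 mol/L

0.03943 mol/L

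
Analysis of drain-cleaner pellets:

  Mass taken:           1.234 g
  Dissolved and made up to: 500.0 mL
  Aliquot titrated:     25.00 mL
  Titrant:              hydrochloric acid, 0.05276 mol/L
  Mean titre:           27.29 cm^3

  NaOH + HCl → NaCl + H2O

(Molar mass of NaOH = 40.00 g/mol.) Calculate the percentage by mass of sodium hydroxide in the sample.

93.34 %

n(HCl) per titration = 0.02729 × 0.05276 = 1.440 × 10^-3 mol
n(NaOH) in each aliquot = 1.440 × 10^-3 mol (1:1 ratio)
n(NaOH) in the whole flask = 1.440 × 10^-3 × 500.0/25.00 = 0.02880 mol
mass of NaOH = 0.02880 × 40.00 = 1.152 g
% NaOH = 1.152 / 1.234 × 100 = 93.34 %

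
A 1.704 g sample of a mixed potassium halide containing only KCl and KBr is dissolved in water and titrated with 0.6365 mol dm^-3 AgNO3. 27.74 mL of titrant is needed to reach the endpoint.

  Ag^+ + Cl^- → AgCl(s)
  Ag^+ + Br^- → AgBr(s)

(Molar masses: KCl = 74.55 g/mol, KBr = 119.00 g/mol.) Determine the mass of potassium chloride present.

0.6660 g

n(AgNO3) = 0.02774 × 0.6365 = 0.01766 mol
Let x = n(KCl), y = n(KBr).
Titrant: 1x + 1y = 0.01766;  mass: 74.55x + 119.00y = 1.704
Solving, x = 8.934 × 10^-3 mol, y = 8.722 × 10^-3 mol
mass of KCl = 8.934 × 10^-3 × 74.55 = 0.6660 g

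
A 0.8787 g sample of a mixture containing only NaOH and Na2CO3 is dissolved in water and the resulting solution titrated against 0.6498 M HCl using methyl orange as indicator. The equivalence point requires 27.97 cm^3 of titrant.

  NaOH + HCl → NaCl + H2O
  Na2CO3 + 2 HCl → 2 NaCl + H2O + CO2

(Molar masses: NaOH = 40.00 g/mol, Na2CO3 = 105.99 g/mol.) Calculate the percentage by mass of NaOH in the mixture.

n(HCl) = 0.02797 × 0.6498 = 0.01817 mol
Let x = n(NaOH), y = n(Na2CO3).
Titrant: 1x + 2y = 0.01817;  mass: 40.00x + 105.99y = 0.8787
Solving, x = 6.501 × 10^-3 mol, y = 5.837 × 10^-3 mol
mass of NaOH = 6.501 × 10^-3 × 40.00 = 0.2600 g
% NaOH = 0.2600 / 0.8787 × 100 = 29.59 %

29.59 %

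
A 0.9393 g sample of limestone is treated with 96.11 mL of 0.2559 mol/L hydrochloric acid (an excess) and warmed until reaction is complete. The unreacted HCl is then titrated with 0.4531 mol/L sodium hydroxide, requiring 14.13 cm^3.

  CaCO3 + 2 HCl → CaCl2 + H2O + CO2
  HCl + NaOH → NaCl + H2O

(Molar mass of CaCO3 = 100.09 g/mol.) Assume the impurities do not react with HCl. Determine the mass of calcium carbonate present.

0.9104 g

n(HCl) added = 0.09611 × 0.2559 = 0.02459 mol
n(NaOH) used in back-titration = 0.01413 × 0.4531 = 6.402 × 10^-3 mol
n(HCl) left over = 6.402 × 10^-3 mol (1:1 ratio)
n(HCl) consumed by analyte = 0.02459 − 6.402 × 10^-3 = 0.01819 mol
From the 1:2 ratio, n(CaCO3) = 1/2 × 0.01819 = 9.096 × 10^-3 mol
mass of CaCO3 = 9.096 × 10^-3 × 100.09 = 0.9104 g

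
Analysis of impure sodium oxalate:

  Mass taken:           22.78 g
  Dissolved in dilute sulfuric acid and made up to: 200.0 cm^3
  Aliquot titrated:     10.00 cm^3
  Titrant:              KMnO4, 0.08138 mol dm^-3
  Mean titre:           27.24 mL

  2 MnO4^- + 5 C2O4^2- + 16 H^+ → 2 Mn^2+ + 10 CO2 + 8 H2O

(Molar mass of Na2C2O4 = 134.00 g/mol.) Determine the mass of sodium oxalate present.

n(KMnO4) per titration = 0.02724 × 0.08138 = 2.217 × 10^-3 mol
From the 5:2 ratio, n(Na2C2O4) in each aliquot = 5/2 × 2.217 × 10^-3 = 5.542 × 10^-3 mol
n(Na2C2O4) in the whole flask = 5.542 × 10^-3 × 200.0/10.00 = 0.1108 mol
mass of Na2C2O4 = 0.1108 × 134.00 = 14.85 g

14.85 g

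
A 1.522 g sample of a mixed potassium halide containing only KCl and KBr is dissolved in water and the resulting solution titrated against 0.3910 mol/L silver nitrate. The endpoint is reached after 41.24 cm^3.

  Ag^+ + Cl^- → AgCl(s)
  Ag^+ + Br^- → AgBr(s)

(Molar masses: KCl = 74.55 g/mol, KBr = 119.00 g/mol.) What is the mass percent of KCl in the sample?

43.73 %

n(AgNO3) = 0.04124 × 0.3910 = 0.01612 mol
Let x = n(KCl), y = n(KBr).
Titrant: 1x + 1y = 0.01612;  mass: 74.55x + 119.00y = 1.522
Solving, x = 8.928 × 10^-3 mol, y = 7.197 × 10^-3 mol
mass of KCl = 8.928 × 10^-3 × 74.55 = 0.6656 g
% KCl = 0.6656 / 1.522 × 100 = 43.73 %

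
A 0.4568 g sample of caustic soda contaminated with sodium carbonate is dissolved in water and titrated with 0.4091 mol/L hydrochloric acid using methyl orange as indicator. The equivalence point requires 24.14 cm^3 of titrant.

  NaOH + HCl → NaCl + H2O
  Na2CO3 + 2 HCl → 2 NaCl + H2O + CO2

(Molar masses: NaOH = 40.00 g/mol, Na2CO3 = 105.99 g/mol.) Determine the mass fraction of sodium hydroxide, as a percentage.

44.85 %

n(HCl) = 0.02414 × 0.4091 = 9.876 × 10^-3 mol
Let x = n(NaOH), y = n(Na2CO3).
Titrant: 1x + 2y = 9.876 × 10^-3;  mass: 40.00x + 105.99y = 0.4568
Solving, x = 5.122 × 10^-3 mol, y = 2.377 × 10^-3 mol
mass of NaOH = 5.122 × 10^-3 × 40.00 = 0.2049 g
% NaOH = 0.2049 / 0.4568 × 100 = 44.85 %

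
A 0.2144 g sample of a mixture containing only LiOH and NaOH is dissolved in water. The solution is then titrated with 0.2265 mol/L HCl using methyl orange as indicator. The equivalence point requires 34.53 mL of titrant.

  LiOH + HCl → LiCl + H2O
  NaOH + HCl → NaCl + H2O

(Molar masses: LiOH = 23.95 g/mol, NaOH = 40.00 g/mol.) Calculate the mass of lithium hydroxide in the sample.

n(HCl) = 0.03453 × 0.2265 = 7.821 × 10^-3 mol
Let x = n(LiOH), y = n(NaOH).
Titrant: 1x + 1y = 7.821 × 10^-3;  mass: 23.95x + 40.00y = 0.2144
Solving, x = 6.133 × 10^-3 mol, y = 1.688 × 10^-3 mol
mass of LiOH = 6.133 × 10^-3 × 23.95 = 0.1469 g

0.1469 g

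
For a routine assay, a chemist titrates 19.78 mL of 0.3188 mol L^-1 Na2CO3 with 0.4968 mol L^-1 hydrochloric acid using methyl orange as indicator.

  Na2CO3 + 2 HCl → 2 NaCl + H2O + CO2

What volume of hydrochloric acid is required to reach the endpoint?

n(Na2CO3) = 0.01978 L × 0.3188 mol/L = 6.306 × 10^-3 mol
From the 2:1 stoichiometry, n(HCl) = 2/1 × 6.306 × 10^-3 = 0.01261 mol
V(HCl) = 0.01261 mol / 0.4968 mol/L = 0.02539 L = 25.39 mL

25.39 mL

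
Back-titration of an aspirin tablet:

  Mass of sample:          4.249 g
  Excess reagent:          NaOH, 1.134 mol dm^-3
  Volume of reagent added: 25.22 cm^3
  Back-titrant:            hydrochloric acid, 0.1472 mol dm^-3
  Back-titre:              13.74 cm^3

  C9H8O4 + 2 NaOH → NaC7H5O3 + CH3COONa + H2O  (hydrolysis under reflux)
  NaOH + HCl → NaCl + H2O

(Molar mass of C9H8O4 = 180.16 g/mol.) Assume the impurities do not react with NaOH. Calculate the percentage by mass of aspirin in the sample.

56.34 %

n(NaOH) added = 0.02522 × 1.134 = 0.02860 mol
n(HCl) used in back-titration = 0.01374 × 0.1472 = 2.023 × 10^-3 mol
n(NaOH) left over = 2.023 × 10^-3 mol (1:1 ratio)
n(NaOH) consumed by analyte = 0.02860 − 2.023 × 10^-3 = 0.02658 mol
From the 1:2 ratio, n(C9H8O4) = 1/2 × 0.02658 = 0.01329 mol
mass of C9H8O4 = 0.01329 × 180.16 = 2.394 g
% C9H8O4 = 2.394 / 4.249 × 100 = 56.34 %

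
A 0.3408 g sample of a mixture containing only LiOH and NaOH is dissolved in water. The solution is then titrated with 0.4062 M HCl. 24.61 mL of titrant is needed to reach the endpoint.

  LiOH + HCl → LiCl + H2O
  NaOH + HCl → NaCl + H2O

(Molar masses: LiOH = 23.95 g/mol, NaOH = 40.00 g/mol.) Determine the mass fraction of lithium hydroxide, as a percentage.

n(HCl) = 0.02461 × 0.4062 = 9.997 × 10^-3 mol
Let x = n(LiOH), y = n(NaOH).
Titrant: 1x + 1y = 9.997 × 10^-3;  mass: 23.95x + 40.00y = 0.3408
Solving, x = 3.680 × 10^-3 mol, y = 6.317 × 10^-3 mol
mass of LiOH = 3.680 × 10^-3 × 23.95 = 0.08813 g
% LiOH = 0.08813 / 0.3408 × 100 = 25.86 %

25.86 %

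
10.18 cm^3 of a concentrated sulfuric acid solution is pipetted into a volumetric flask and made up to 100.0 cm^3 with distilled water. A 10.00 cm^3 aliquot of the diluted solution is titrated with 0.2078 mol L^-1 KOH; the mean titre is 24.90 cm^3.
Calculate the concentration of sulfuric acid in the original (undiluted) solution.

2.541 mol/L

H2SO4 + 2 KOH → K2SO4 + 2 H2O
n(KOH) = 0.02490 × 0.2078 = 5.174 × 10^-3 mol
From the 1:2 ratio, n(H2SO4) in the aliquot = 1/2 × 5.174 × 10^-3 = 2.587 × 10^-3 mol
[H2SO4]_dilute = 2.587 × 10^-3 / 0.01000 = 0.2587 mol/L
Dilution factor = 100.0 / 10.18 = 9.823
[H2SO4]_stock = 0.2587 × 9.823 = 2.541 mol/L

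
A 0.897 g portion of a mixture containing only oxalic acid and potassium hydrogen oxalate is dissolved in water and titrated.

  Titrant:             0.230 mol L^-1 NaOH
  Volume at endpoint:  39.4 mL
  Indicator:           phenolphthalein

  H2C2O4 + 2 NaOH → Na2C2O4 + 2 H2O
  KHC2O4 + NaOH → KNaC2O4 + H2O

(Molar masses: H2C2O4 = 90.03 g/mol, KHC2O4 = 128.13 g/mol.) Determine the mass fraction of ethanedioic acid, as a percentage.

15.9 %

n(NaOH) = 0.0394 × 0.230 = 9.06 × 10^-3 mol
Let x = n(H2C2O4), y = n(KHC2O4).
Titrant: 2x + 1y = 9.06 × 10^-3;  mass: 90.03x + 128.13y = 0.897
Solving, x = 1.59 × 10^-3 mol, y = 5.88 × 10^-3 mol
mass of H2C2O4 = 1.59 × 10^-3 × 90.03 = 0.143 g
% H2C2O4 = 0.143 / 0.897 × 100 = 15.9 %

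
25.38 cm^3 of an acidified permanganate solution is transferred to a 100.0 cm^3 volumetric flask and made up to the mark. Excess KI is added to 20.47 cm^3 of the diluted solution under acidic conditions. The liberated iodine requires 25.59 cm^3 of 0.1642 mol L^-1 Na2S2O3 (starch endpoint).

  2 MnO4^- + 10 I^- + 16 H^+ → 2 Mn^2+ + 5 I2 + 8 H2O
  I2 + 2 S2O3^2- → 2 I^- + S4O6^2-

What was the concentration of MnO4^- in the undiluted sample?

n(S2O3^2-) = 0.02559 × 0.1642 = 4.202 × 10^-3 mol
n(I2) = n(S2O3^2-)/2 = 2.101 × 10^-3 mol
From the 2:5 ratio, n(MnO4^-) in the aliquot = 2/5 × 2.101 × 10^-3 = 8.404 × 10^-4 mol
[MnO4^-]_dilute = 8.404 × 10^-4 / 0.02047 = 0.04105 mol/L
[MnO4^-]_original = 0.04105 × 100.0/25.38 = 0.1618 mol/L

0.1618 mol/L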